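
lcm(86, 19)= 1634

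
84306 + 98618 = 182924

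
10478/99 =10478/99 = 105.84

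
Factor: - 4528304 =-2^4*11^2*2339^1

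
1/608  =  1/608 = 0.00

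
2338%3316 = 2338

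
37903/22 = 37903/22 = 1722.86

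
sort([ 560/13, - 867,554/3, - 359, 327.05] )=[-867,- 359, 560/13, 554/3,327.05 ]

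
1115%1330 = 1115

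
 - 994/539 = - 2+12/77 = - 1.84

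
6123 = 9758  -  3635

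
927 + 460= 1387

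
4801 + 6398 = 11199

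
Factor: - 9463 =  - 9463^1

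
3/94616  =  3/94616=0.00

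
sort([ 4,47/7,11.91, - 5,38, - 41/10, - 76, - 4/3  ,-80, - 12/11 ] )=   [-80,  -  76,-5,-41/10, - 4/3,-12/11,4,47/7,11.91,38 ]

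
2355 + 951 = 3306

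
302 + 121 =423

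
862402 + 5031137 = 5893539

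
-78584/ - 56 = 1403 + 2/7 = 1403.29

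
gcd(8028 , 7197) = 3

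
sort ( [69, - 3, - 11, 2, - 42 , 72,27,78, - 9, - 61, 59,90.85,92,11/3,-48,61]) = [-61, - 48, - 42,  -  11, - 9, - 3 , 2  ,  11/3, 27,  59,61, 69,  72, 78,90.85, 92]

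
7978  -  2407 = 5571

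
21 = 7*3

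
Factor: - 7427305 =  - 5^1*1485461^1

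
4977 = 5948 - 971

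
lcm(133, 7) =133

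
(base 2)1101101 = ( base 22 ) 4L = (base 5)414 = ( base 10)109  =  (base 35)34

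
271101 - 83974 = 187127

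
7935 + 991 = 8926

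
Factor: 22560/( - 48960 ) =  - 2^( - 1 )*3^(-1) * 17^( - 1 )*47^1 = - 47/102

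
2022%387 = 87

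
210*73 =15330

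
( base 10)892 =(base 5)12032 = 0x37C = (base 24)1D4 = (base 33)R1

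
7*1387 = 9709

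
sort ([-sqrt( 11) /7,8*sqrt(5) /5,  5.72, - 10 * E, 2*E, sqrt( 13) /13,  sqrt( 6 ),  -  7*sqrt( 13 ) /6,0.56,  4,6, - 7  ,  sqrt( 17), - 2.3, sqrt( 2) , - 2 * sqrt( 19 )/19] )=[- 10*E, - 7, - 7*sqrt(13 ) /6,-2.3,-sqrt (11) /7, - 2*sqrt( 19) /19,sqrt ( 13)/13,0.56, sqrt( 2), sqrt(6),8*sqrt(5) /5,  4,sqrt( 17 ),2*E, 5.72,6 ]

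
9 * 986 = 8874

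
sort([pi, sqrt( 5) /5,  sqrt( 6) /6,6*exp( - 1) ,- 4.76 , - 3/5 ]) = [ - 4.76, - 3/5,sqrt( 6)/6,sqrt(5)/5, 6*exp(-1 ), pi] 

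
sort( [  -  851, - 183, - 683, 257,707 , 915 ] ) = [- 851, - 683,-183, 257, 707, 915 ]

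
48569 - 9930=38639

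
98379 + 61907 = 160286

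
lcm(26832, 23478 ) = 187824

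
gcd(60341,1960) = 1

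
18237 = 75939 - 57702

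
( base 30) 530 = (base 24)7N6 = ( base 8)10756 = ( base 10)4590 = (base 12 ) 27A6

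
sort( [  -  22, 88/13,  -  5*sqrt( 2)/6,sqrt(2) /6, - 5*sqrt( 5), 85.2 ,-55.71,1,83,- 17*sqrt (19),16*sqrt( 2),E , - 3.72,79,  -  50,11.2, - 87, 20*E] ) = [  -  87,-17*sqrt( 19), - 55.71, - 50, - 22, - 5*sqrt( 5 ), - 3.72, - 5*sqrt(2)/6, sqrt(2 ) /6,1,E,88/13,11.2, 16 * sqrt( 2),20*E,79,83 , 85.2]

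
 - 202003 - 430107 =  - 632110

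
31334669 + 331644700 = 362979369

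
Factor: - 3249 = - 3^2*19^2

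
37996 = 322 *118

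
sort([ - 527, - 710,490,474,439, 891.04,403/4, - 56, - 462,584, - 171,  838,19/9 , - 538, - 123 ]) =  [ - 710, - 538, - 527, - 462, - 171, - 123, - 56,19/9, 403/4 , 439,474, 490, 584,838,891.04]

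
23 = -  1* (-23) 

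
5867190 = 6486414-619224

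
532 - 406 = 126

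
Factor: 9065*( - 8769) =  - 79490985=- 3^1 * 5^1 * 7^2*37^2*79^1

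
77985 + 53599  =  131584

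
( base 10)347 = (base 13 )209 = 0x15B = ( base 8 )533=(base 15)182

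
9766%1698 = 1276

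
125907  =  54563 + 71344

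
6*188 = 1128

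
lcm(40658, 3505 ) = 203290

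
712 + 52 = 764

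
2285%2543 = 2285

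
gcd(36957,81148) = 1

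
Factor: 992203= 59^1 * 67^1*251^1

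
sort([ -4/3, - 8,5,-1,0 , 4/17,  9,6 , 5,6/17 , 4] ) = [-8 ,  -  4/3, - 1,0 , 4/17,  6/17, 4, 5,  5, 6  ,  9] 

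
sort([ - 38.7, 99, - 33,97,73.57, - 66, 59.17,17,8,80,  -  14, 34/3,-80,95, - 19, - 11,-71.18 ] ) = [-80, - 71.18, - 66, - 38.7 , - 33, - 19, - 14,  -  11,8,34/3,17,59.17,73.57,80,95,97,99 ]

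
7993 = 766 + 7227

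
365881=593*617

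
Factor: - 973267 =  - 17^1*57251^1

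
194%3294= 194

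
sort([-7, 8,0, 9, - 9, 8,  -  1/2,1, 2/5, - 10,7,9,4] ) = [ - 10, - 9,- 7, - 1/2, 0, 2/5,1,4,7,  8,8,9,9]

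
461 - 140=321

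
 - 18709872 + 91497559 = 72787687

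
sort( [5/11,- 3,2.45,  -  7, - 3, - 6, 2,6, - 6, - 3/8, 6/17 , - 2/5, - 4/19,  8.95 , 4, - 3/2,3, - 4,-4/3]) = [ - 7, - 6, - 6 , - 4, - 3,- 3, - 3/2, - 4/3,  -  2/5,-3/8, - 4/19 , 6/17 , 5/11,2,2.45,3,  4,  6,  8.95]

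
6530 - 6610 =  - 80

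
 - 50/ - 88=25/44= 0.57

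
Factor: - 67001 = - 11^1 * 6091^1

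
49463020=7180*6889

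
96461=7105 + 89356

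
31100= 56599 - 25499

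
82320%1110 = 180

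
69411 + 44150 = 113561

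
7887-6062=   1825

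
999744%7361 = 6009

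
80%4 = 0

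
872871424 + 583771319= 1456642743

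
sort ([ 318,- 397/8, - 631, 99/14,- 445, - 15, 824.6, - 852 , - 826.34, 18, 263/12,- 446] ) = [-852, - 826.34, - 631, - 446, - 445, - 397/8, - 15, 99/14, 18, 263/12,318, 824.6] 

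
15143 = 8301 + 6842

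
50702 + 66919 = 117621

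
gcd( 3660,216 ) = 12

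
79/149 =79/149 = 0.53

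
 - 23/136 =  - 23/136 = -0.17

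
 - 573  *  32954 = -18882642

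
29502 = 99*298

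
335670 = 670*501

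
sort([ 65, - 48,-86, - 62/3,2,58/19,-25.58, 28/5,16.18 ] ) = [ - 86, - 48 , - 25.58, - 62/3, 2,  58/19,28/5,16.18,  65]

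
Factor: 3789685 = 5^1 *757937^1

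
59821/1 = 59821 = 59821.00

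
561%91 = 15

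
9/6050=9/6050= 0.00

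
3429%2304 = 1125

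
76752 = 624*123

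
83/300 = 83/300   =  0.28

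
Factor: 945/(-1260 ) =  - 3/4 = - 2^ ( - 2) *3^1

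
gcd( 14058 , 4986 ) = 18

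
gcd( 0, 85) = 85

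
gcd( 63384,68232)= 24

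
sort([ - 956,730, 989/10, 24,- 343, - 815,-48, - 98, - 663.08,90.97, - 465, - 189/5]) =[ - 956, - 815, - 663.08 , - 465, - 343, - 98, - 48, - 189/5,24, 90.97,989/10,730]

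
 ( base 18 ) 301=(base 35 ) rs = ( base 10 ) 973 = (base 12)691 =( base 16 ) 3cd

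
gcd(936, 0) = 936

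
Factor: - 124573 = - 347^1*359^1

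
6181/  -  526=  - 6181/526 = - 11.75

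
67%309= 67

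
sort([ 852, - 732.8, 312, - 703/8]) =[ - 732.8 , - 703/8,312,852 ] 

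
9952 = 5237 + 4715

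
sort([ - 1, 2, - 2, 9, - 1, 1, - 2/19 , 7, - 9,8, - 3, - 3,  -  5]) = [ - 9, - 5, - 3, - 3, - 2, - 1 , - 1, - 2/19, 1, 2, 7,8 , 9 ] 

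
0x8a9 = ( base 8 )4251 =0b100010101001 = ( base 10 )2217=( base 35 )1SC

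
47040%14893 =2361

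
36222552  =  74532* 486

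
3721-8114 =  - 4393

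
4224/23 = 183 + 15/23 = 183.65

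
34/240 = 17/120 = 0.14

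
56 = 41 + 15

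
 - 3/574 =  - 1 + 571/574 = -0.01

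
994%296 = 106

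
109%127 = 109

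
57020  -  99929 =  - 42909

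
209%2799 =209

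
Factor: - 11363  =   - 11^1*1033^1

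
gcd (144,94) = 2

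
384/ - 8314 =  - 1+3965/4157 = - 0.05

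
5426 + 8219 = 13645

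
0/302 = 0 = 0.00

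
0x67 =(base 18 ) 5D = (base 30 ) 3D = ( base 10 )103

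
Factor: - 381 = - 3^1*127^1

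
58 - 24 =34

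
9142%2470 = 1732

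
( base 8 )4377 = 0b100011111111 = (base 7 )6500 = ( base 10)2303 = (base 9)3138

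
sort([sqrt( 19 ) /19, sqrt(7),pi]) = [ sqrt (19) /19,sqrt ( 7),pi] 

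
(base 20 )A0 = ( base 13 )125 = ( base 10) 200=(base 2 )11001000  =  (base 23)8G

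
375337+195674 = 571011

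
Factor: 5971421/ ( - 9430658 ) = -2^( - 1 )*23^1*259627^1*4715329^(- 1)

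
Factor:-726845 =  - 5^1*7^1*19^1*1093^1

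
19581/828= 6527/276 = 23.65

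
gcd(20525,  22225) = 25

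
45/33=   1 + 4/11 = 1.36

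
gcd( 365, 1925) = 5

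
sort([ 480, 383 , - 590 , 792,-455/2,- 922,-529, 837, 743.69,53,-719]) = [ - 922 , - 719, - 590, - 529, - 455/2,53, 383, 480, 743.69, 792,837] 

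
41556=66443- 24887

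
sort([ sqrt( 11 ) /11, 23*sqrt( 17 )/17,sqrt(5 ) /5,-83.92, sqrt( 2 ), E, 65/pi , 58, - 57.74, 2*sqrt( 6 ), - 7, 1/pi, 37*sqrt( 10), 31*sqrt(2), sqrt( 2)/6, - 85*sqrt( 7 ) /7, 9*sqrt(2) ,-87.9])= [ - 87.9,-83.92, - 57.74, - 85*sqrt( 7 ) /7,-7,sqrt(2)/6 , sqrt( 11)/11,1/pi,sqrt(5) /5, sqrt (2 ), E,2*sqrt(6), 23*sqrt( 17 )/17,9*sqrt(2),65/pi,31*sqrt( 2 ), 58, 37*sqrt (10)]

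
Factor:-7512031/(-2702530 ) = 2^( - 1)*5^( - 1)*79^1*131^( - 1 )*2063^(-1 )*95089^1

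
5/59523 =5/59523 = 0.00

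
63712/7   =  9101 + 5/7 = 9101.71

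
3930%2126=1804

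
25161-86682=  -61521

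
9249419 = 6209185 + 3040234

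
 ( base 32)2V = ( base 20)4F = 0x5f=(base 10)95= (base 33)2T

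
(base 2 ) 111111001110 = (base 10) 4046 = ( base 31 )46g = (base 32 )3ue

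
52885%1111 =668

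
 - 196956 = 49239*( - 4)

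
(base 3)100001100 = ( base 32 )6e5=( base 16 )19c5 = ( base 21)ek3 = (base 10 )6597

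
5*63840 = 319200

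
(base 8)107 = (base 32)27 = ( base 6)155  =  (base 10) 71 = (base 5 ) 241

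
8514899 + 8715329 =17230228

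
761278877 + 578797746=1340076623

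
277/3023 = 277/3023 = 0.09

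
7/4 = 1  +  3/4 = 1.75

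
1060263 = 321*3303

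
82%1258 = 82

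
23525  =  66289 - 42764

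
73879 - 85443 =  - 11564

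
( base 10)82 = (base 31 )2K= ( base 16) 52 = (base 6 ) 214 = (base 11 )75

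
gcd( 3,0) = 3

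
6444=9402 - 2958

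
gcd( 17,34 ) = 17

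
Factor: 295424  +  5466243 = 5761667  =  167^1 *34501^1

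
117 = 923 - 806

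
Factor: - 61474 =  - 2^1 * 7^1*4391^1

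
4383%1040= 223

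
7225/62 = 7225/62 = 116.53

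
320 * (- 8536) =-2731520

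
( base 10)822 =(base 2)1100110110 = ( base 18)29c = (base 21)1i3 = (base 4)30312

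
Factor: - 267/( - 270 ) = 2^( - 1)* 3^( - 2)*5^( - 1) * 89^1 = 89/90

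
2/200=1/100=0.01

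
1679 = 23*73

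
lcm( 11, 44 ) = 44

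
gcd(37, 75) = 1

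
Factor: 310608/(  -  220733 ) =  - 2^4*3^3*307^( - 1) = - 432/307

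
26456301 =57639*459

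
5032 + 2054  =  7086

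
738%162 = 90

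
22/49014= 11/24507 = 0.00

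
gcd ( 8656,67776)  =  16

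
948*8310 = 7877880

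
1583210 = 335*4726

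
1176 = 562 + 614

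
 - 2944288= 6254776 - 9199064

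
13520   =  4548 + 8972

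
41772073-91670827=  - 49898754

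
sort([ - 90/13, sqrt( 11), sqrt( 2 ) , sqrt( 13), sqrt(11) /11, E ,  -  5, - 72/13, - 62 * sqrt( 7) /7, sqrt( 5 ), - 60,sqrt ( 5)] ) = [  -  60, - 62 *sqrt( 7 ) /7, - 90/13,  -  72/13  , - 5,  sqrt (11 ) /11,sqrt( 2),sqrt ( 5),sqrt( 5 ),E,sqrt ( 11 ), sqrt( 13)]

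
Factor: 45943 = 45943^1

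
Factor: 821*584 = 479464 = 2^3 * 73^1 * 821^1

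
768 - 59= 709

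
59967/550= 59967/550 = 109.03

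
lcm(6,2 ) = 6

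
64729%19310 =6799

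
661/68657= 661/68657 = 0.01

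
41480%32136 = 9344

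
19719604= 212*93017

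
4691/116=40 + 51/116  =  40.44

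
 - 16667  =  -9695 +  - 6972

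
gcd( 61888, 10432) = 64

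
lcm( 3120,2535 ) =40560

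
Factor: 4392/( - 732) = -2^1*3^1 =- 6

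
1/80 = 1/80  =  0.01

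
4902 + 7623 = 12525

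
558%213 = 132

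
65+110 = 175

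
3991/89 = 44 + 75/89 = 44.84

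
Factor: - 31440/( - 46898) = 120/179 = 2^3*3^1*5^1 * 179^(  -  1) 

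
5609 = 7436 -1827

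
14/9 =1+5/9 =1.56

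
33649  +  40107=73756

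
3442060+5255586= 8697646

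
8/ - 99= -1 + 91/99 = - 0.08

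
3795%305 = 135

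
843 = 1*843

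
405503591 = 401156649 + 4346942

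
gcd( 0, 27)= 27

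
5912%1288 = 760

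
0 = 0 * 95188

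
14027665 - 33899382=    - 19871717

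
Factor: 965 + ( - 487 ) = 2^1*239^1 = 478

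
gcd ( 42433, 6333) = 1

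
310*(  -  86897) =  - 26938070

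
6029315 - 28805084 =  - 22775769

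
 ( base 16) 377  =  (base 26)183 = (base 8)1567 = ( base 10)887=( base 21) 205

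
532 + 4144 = 4676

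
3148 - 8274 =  - 5126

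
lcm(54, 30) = 270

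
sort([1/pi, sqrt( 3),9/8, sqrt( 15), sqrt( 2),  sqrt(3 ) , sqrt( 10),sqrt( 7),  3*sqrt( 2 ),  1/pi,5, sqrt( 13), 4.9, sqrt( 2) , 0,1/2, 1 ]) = [0,1/pi, 1/pi, 1/2,1 , 9/8 , sqrt( 2), sqrt (2),  sqrt( 3),sqrt(3),sqrt(7), sqrt( 10 ), sqrt(13), sqrt( 15),3*sqrt( 2 ), 4.9, 5 ] 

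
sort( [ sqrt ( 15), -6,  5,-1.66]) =[ - 6,-1.66,sqrt( 15), 5]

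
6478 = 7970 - 1492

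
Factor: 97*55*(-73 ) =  - 389455 =- 5^1*11^1*73^1*97^1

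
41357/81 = 510  +  47/81= 510.58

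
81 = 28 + 53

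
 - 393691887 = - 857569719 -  - 463877832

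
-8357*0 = 0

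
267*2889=771363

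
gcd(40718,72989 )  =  1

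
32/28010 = 16/14005= 0.00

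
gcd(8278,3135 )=1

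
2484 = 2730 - 246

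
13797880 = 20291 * 680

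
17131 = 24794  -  7663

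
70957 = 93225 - 22268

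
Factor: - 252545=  - 5^1 * 53^1* 953^1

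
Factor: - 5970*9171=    - 54750870 =- 2^1*3^3*5^1*199^1*1019^1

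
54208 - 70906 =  - 16698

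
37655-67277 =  - 29622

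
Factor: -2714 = - 2^1 * 23^1*59^1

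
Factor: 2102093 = 7^1 * 300299^1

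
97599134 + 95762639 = 193361773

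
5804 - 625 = 5179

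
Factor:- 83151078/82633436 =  - 2^( - 1 ) * 3^1 * 43^1*101^1*3191^1*20658359^( - 1) = - 41575539/41316718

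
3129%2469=660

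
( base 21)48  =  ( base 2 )1011100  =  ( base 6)232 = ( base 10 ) 92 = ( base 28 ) 38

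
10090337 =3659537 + 6430800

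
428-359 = 69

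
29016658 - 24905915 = 4110743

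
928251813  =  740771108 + 187480705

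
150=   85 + 65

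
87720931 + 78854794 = 166575725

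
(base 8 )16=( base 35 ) e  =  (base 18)E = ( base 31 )e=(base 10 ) 14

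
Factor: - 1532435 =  - 5^1*47^1*6521^1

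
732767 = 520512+212255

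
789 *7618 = 6010602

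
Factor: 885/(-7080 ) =-2^(-3 )= - 1/8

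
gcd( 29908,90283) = 1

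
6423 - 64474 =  - 58051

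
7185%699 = 195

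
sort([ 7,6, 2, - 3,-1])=[ - 3, - 1 , 2, 6,7 ]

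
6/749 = 6/749 = 0.01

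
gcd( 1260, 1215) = 45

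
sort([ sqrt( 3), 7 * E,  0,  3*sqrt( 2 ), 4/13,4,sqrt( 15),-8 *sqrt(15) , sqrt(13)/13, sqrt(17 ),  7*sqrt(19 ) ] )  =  [-8*sqrt( 15),  0,sqrt(13 ) /13,4/13, sqrt(3 ) , sqrt ( 15),4, sqrt(17) , 3*sqrt(2),  7 * E, 7*sqrt (19)]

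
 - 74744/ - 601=124 + 220/601 = 124.37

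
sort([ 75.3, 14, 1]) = [ 1, 14, 75.3]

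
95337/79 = 1206 + 63/79=1206.80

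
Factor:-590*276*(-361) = 2^3*3^1*5^1*19^2 * 23^1*59^1 = 58785240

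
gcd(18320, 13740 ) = 4580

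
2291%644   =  359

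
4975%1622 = 109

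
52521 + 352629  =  405150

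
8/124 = 2/31 = 0.06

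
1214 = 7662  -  6448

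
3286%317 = 116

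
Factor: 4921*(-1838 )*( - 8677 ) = 78481712246 = 2^1 * 7^1*19^1*37^1 * 919^1*8677^1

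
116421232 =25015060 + 91406172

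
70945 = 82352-11407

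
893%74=5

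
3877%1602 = 673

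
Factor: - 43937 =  - 53^1*829^1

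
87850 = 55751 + 32099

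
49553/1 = 49553=49553.00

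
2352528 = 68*34596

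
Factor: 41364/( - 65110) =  - 54/85  =  - 2^1*3^3*5^(- 1)*17^ ( - 1 ) 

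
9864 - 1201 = 8663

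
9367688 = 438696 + 8928992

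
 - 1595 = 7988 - 9583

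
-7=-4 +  - 3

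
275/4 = 68+3/4= 68.75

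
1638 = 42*39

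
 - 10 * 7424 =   -  74240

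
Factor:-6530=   -  2^1* 5^1*653^1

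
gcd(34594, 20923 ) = 49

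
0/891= 0 = 0.00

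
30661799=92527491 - 61865692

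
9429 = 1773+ 7656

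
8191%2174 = 1669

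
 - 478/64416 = - 239/32208 = -  0.01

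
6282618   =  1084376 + 5198242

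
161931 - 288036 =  - 126105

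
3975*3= 11925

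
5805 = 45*129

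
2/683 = 2/683=0.00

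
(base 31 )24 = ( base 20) 36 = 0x42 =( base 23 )2K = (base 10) 66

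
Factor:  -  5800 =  - 2^3*  5^2*29^1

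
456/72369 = 152/24123= 0.01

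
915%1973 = 915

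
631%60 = 31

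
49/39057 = 49/39057 = 0.00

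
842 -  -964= 1806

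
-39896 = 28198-68094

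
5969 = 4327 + 1642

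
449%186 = 77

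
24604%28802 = 24604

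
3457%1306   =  845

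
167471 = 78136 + 89335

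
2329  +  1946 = 4275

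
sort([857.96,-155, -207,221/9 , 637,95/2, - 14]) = [ - 207, -155, - 14,221/9, 95/2 , 637  ,  857.96]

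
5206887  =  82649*63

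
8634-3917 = 4717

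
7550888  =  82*92084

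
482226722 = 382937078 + 99289644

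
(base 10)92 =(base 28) 38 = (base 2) 1011100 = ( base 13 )71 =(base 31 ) 2u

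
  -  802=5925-6727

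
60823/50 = 60823/50 = 1216.46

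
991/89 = 991/89 = 11.13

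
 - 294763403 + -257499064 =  - 552262467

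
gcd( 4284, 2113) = 1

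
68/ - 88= -1 + 5/22 = -0.77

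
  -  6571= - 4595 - 1976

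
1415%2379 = 1415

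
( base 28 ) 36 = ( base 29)33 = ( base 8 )132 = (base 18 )50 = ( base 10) 90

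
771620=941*820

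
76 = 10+66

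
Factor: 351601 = 23^1 * 15287^1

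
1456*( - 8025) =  - 11684400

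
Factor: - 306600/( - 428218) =300/419 = 2^2*3^1 * 5^2 * 419^( - 1)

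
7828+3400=11228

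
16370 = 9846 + 6524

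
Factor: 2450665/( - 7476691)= - 5^1 * 7^1 * 70019^1*7476691^( - 1)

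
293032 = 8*36629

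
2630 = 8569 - 5939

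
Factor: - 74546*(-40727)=3036034942  =  2^1 * 139^1*293^1*37273^1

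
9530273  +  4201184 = 13731457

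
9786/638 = 4893/319  =  15.34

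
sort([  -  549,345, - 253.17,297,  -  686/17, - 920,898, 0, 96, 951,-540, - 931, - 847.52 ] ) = [-931, - 920 ,  -  847.52,-549, - 540, - 253.17, - 686/17,0,96, 297,345, 898,951]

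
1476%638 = 200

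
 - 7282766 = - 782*9313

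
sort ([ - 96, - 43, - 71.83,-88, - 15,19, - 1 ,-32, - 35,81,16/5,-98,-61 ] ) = [ - 98, - 96, - 88, - 71.83, - 61, - 43, - 35 , - 32,-15, - 1,16/5,19,81 ] 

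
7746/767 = 10+76/767 = 10.10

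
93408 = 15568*6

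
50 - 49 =1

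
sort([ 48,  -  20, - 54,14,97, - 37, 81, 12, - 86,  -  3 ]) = [  -  86,-54,-37, - 20, - 3, 12, 14, 48, 81, 97 ] 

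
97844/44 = 2223 + 8/11=2223.73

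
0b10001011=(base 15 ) 94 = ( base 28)4R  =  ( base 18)7D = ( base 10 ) 139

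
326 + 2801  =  3127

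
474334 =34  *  13951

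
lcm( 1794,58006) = 174018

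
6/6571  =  6/6571 = 0.00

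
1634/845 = 1 + 789/845  =  1.93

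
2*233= 466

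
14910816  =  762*19568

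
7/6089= 7/6089  =  0.00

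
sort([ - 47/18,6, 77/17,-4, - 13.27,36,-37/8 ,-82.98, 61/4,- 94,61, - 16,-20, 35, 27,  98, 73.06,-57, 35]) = [ - 94, - 82.98, - 57, - 20,-16, - 13.27,-37/8, - 4, - 47/18,77/17,  6, 61/4,  27,35,35,36, 61,73.06,98] 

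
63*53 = 3339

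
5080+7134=12214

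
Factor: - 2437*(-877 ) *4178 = 2^1*877^1*2089^1 *2437^1 = 8929426322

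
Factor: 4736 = 2^7*37^1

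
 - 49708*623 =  - 30968084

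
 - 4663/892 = - 6 + 689/892 = - 5.23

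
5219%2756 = 2463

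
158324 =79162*2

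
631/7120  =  631/7120 = 0.09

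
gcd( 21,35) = 7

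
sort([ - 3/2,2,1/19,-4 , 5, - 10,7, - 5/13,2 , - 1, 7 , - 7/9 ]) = [ -10, - 4, - 3/2, - 1 , - 7/9,-5/13,1/19,2, 2,5, 7,7]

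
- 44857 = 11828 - 56685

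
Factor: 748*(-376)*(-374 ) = 2^6*11^2*17^2*47^1 = 105186752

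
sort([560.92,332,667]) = [332 , 560.92, 667 ] 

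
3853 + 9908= 13761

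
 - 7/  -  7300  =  7/7300 = 0.00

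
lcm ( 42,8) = 168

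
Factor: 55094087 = 55094087^1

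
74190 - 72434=1756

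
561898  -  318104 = 243794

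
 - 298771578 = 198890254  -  497661832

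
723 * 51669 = 37356687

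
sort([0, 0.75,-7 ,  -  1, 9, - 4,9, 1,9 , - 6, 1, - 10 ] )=[-10,-7, - 6,-4,-1, 0,0.75  ,  1,1,9,9,9]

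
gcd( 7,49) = 7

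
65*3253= 211445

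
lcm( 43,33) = 1419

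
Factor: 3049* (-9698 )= - 2^1*13^1*373^1*3049^1=- 29569202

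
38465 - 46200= -7735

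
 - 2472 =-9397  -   - 6925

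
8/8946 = 4/4473= 0.00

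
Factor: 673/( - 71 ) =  - 71^( - 1) * 673^1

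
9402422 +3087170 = 12489592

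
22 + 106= 128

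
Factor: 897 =3^1*13^1*23^1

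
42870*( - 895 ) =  - 38368650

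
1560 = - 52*( - 30)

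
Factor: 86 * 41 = 2^1*41^1*43^1 = 3526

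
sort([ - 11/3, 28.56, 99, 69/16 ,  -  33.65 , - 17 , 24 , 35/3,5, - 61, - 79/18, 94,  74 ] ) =[ - 61, - 33.65,-17, -79/18,-11/3, 69/16, 5 , 35/3,24,28.56, 74, 94,99]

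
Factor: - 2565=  - 3^3*5^1*19^1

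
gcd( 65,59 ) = 1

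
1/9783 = 1/9783 = 0.00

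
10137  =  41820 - 31683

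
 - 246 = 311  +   - 557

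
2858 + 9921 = 12779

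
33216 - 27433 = 5783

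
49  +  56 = 105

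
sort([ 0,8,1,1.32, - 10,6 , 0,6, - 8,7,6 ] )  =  [ - 10, - 8, 0, 0,1,1.32, 6,6, 6, 7,8 ] 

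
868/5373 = 868/5373=0.16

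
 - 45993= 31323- 77316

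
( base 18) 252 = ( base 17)299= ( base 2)1011100100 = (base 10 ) 740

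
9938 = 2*4969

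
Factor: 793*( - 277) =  - 13^1*61^1 * 277^1 = -219661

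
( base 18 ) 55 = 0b1011111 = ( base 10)95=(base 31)32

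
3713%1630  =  453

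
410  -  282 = 128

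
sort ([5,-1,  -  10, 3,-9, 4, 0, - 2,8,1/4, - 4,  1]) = [-10,- 9, -4, - 2, - 1,0,1/4 , 1,3,  4 , 5,8 ]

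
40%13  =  1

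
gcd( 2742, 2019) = 3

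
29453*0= 0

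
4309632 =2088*2064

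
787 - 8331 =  - 7544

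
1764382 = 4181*422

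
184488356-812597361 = -628109005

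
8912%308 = 288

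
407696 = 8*50962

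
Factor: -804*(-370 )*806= 239768880 = 2^4* 3^1*5^1*13^1*31^1*37^1*67^1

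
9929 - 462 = 9467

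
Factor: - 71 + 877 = 806 = 2^1*13^1*31^1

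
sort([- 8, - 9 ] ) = [-9, - 8]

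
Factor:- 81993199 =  - 81993199^1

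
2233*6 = 13398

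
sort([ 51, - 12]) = [ - 12,51] 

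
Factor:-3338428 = -2^2*834607^1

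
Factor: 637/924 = 2^( - 2 )*3^( - 1)*7^1 * 11^( - 1)*13^1 = 91/132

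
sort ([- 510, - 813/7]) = [-510,-813/7]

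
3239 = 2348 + 891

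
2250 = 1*2250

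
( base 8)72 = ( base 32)1q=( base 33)1p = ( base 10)58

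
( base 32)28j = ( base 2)100100010011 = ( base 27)351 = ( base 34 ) 20b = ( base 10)2323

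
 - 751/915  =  -751/915 = - 0.82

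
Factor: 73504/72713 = 2^5* 19^(-1 ) * 43^( - 1)*89^ ( - 1 )*2297^1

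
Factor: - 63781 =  - 63781^1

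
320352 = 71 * 4512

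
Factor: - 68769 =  - 3^5*283^1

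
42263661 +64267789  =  106531450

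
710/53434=355/26717 = 0.01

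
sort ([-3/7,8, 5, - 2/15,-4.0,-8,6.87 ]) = [-8 ,-4.0, - 3/7,-2/15, 5,6.87,8]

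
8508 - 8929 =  - 421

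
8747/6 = 8747/6  =  1457.83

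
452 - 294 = 158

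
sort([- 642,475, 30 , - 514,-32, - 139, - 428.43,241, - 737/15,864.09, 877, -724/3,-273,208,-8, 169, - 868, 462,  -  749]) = [-868,-749, - 642 ,-514, - 428.43,-273, - 724/3,-139,-737/15, - 32, - 8,30,169, 208, 241, 462,  475,864.09, 877]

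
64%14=8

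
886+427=1313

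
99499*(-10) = -994990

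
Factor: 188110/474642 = 94055/237321 = 3^(-2 ) * 5^1*7^( - 1 ) * 13^1 * 1447^1*3767^(-1 ) 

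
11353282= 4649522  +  6703760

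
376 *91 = 34216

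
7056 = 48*147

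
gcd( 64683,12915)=9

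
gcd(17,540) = 1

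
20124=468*43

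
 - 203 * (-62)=12586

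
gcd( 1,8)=1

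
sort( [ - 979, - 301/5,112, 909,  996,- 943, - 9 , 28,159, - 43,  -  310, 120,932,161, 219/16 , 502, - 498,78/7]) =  [  -  979 ,-943, - 498, - 310, - 301/5,  -  43 ,-9,  78/7, 219/16,28,112 , 120,159,161,502,909,932,996] 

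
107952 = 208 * 519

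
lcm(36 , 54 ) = 108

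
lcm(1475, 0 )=0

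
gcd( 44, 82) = 2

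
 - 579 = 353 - 932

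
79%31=17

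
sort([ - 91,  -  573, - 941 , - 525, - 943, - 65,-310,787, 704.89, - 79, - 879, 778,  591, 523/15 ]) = [ - 943, - 941, - 879,-573, - 525, - 310, - 91,-79, - 65,  523/15, 591, 704.89, 778, 787]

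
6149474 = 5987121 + 162353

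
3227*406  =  1310162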